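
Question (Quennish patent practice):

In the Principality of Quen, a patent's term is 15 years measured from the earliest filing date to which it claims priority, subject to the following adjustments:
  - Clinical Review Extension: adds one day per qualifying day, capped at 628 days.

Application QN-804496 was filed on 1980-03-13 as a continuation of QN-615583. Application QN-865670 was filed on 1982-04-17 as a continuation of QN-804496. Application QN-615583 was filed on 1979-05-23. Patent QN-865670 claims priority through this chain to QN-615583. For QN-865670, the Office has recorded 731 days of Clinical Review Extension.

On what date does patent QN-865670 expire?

Earliest priority filing: 23 May 1979.
Base term: 23 May 1979 + 15 years → 23 May 1994.
Clinical Review Extension: 731 days claimed exceeds the 628-day cap, so +628 days → 10 February 1996.

1996-02-10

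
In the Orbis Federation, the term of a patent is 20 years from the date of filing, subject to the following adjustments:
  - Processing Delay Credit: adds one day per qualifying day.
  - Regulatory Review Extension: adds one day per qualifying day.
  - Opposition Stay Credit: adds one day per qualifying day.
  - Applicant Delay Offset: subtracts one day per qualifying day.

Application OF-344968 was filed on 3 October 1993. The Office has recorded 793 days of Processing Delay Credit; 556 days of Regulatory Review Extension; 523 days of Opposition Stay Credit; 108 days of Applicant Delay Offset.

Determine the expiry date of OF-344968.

2018-08-02

Base term: filing date + 20 years → 3 October 2013.
Processing Delay Credit: +793 days → 5 December 2015.
Regulatory Review Extension: +556 days → 13 June 2017.
Opposition Stay Credit: +523 days → 18 November 2018.
Applicant Delay Offset: −108 days → 2 August 2018.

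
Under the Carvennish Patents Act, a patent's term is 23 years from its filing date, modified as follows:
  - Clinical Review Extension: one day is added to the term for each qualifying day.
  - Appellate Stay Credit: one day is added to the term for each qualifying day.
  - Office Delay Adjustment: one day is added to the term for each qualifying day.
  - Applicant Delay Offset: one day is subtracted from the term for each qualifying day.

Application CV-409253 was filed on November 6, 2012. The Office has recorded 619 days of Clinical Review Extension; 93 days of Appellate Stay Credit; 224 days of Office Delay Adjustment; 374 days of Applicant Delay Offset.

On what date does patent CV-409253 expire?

Base term: filing date + 23 years → 6 November 2035.
Clinical Review Extension: +619 days → 17 July 2037.
Appellate Stay Credit: +93 days → 18 October 2037.
Office Delay Adjustment: +224 days → 30 May 2038.
Applicant Delay Offset: −374 days → 21 May 2037.

May 21, 2037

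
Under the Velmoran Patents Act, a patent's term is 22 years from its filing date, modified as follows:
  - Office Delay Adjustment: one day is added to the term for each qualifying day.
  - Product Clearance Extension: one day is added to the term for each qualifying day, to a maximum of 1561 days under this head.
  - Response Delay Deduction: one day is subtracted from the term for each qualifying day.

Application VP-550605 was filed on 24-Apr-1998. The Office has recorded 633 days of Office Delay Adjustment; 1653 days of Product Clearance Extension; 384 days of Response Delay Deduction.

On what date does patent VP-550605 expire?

Base term: filing date + 22 years → 24 April 2020.
Office Delay Adjustment: +633 days → 17 January 2022.
Product Clearance Extension: 1653 days claimed exceeds the 1561-day cap, so +1561 days → 27 April 2026.
Response Delay Deduction: −384 days → 8 April 2025.

2025-04-08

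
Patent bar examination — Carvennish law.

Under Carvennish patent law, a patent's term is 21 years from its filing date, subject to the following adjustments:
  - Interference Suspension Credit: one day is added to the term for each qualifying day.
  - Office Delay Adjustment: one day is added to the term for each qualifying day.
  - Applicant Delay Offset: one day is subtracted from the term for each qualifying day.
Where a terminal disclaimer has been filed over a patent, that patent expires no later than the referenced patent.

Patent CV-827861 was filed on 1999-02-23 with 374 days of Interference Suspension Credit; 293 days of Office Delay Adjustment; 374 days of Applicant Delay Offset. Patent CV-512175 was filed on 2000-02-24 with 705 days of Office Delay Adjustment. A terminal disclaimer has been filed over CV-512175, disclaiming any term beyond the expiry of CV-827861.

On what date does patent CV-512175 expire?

2020-12-12

Natural term of CV-512175:
  Base: filing + 21 years → 24 February 2021.
  Office Delay Adjustment: +705 days → 30 January 2023.
Expiry of referenced patent CV-827861:
  Base: filing + 21 years → 23 February 2020.
  Interference Suspension Credit: +374 days → 3 March 2021.
  Office Delay Adjustment: +293 days → 21 December 2021.
  Applicant Delay Offset: −374 days → 12 December 2020.
Terminal disclaimer: CV-512175 expires on the earlier of 30 January 2023 and 12 December 2020.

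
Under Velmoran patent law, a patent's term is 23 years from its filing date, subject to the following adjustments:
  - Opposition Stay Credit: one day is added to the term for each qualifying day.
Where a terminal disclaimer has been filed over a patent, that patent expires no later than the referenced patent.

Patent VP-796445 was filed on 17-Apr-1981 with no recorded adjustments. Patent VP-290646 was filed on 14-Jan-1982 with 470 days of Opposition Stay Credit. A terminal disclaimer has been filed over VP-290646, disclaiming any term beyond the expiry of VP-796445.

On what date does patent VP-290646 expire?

Natural term of VP-290646:
  Base: filing + 23 years → 14 January 2005.
  Opposition Stay Credit: +470 days → 29 April 2006.
Expiry of referenced patent VP-796445:
  Base: filing + 23 years → 17 April 2004.
Terminal disclaimer: VP-290646 expires on the earlier of 29 April 2006 and 17 April 2004.

April 17, 2004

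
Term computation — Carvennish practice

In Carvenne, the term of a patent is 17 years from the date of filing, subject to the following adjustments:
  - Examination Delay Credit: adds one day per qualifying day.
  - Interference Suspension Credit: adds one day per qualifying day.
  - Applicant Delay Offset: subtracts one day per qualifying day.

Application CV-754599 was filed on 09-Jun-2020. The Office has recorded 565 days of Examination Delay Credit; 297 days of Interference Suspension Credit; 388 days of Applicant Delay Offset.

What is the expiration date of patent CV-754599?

Base term: filing date + 17 years → 9 June 2037.
Examination Delay Credit: +565 days → 26 December 2038.
Interference Suspension Credit: +297 days → 19 October 2039.
Applicant Delay Offset: −388 days → 26 September 2038.

2038-09-26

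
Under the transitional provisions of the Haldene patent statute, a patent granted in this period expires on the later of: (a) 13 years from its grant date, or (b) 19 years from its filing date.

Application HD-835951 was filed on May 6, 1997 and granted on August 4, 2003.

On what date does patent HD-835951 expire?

(a) grant + 13 years → 4 August 2016.
(b) filing + 19 years → 6 May 2016.
Later of the two: 4 August 2016.

August 4, 2016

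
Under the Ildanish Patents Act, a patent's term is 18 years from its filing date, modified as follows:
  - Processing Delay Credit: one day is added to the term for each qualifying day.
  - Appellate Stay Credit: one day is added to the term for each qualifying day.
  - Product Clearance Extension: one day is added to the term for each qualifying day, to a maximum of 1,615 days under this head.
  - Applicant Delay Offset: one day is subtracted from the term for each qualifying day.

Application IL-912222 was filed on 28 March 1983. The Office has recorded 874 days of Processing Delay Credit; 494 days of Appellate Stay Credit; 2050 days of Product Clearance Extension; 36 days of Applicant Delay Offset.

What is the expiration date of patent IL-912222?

Base term: filing date + 18 years → 28 March 2001.
Processing Delay Credit: +874 days → 19 August 2003.
Appellate Stay Credit: +494 days → 25 December 2004.
Product Clearance Extension: 2050 days claimed exceeds the 1615-day cap, so +1615 days → 28 May 2009.
Applicant Delay Offset: −36 days → 22 April 2009.

April 22, 2009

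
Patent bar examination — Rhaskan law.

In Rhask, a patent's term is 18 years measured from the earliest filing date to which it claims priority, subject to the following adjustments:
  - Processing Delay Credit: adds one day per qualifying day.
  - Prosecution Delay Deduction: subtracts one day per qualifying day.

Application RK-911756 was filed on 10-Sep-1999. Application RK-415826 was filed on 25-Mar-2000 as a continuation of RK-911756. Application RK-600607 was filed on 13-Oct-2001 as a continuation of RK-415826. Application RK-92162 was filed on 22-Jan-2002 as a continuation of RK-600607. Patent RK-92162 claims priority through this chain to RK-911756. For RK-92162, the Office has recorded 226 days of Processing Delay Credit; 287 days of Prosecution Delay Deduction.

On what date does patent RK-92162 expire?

2017-07-11

Earliest priority filing: 10 September 1999.
Base term: 10 September 1999 + 18 years → 10 September 2017.
Processing Delay Credit: +226 days → 24 April 2018.
Prosecution Delay Deduction: −287 days → 11 July 2017.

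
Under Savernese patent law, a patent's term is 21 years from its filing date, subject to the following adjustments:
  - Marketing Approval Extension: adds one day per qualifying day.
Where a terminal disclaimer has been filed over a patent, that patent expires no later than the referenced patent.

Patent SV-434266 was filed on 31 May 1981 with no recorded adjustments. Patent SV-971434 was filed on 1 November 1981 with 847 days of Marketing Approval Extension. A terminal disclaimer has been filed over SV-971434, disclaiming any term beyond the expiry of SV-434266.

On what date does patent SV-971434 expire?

Natural term of SV-971434:
  Base: filing + 21 years → 1 November 2002.
  Marketing Approval Extension: +847 days → 25 February 2005.
Expiry of referenced patent SV-434266:
  Base: filing + 21 years → 31 May 2002.
Terminal disclaimer: SV-971434 expires on the earlier of 25 February 2005 and 31 May 2002.

May 31, 2002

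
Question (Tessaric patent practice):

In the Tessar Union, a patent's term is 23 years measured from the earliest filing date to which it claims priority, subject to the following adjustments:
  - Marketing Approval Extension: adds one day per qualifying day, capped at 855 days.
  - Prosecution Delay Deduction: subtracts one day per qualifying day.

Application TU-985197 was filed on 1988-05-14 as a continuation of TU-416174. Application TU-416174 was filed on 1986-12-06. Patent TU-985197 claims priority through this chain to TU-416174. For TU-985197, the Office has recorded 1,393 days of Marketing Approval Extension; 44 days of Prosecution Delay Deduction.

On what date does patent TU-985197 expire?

2012-02-25

Earliest priority filing: 6 December 1986.
Base term: 6 December 1986 + 23 years → 6 December 2009.
Marketing Approval Extension: 1393 days claimed exceeds the 855-day cap, so +855 days → 9 April 2012.
Prosecution Delay Deduction: −44 days → 25 February 2012.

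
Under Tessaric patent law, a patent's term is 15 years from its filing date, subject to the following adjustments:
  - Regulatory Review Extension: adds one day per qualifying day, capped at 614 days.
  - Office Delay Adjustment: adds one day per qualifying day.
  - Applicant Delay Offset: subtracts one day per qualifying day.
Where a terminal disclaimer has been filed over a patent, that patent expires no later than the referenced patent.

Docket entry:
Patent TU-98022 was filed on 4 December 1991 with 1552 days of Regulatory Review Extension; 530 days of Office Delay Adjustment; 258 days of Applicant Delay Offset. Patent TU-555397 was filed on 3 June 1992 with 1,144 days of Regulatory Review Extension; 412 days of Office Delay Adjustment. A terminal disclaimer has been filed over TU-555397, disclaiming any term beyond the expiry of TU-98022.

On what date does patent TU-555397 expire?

Natural term of TU-555397:
  Base: filing + 15 years → 3 June 2007.
  Regulatory Review Extension: 1144 days claimed exceeds the 614-day cap, so +614 days → 6 February 2009.
  Office Delay Adjustment: +412 days → 25 March 2010.
Expiry of referenced patent TU-98022:
  Base: filing + 15 years → 4 December 2006.
  Regulatory Review Extension: 1552 days claimed exceeds the 614-day cap, so +614 days → 9 August 2008.
  Office Delay Adjustment: +530 days → 21 January 2010.
  Applicant Delay Offset: −258 days → 8 May 2009.
Terminal disclaimer: TU-555397 expires on the earlier of 25 March 2010 and 8 May 2009.

2009-05-08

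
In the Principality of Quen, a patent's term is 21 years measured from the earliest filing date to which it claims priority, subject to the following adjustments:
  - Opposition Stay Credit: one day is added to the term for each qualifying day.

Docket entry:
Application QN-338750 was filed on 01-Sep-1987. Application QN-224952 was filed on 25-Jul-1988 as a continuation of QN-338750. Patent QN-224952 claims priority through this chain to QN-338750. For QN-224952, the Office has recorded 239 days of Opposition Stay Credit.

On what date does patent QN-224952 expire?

2009-04-28

Earliest priority filing: 1 September 1987.
Base term: 1 September 1987 + 21 years → 1 September 2008.
Opposition Stay Credit: +239 days → 28 April 2009.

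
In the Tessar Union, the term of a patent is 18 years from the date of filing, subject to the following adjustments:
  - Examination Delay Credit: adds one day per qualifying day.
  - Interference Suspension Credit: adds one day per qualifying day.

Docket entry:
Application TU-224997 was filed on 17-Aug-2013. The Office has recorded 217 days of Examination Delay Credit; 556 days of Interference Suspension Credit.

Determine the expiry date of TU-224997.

Base term: filing date + 18 years → 17 August 2031.
Examination Delay Credit: +217 days → 21 March 2032.
Interference Suspension Credit: +556 days → 28 September 2033.

2033-09-28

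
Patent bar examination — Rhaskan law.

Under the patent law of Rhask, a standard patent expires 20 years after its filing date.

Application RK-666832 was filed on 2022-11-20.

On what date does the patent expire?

November 20, 2042

Filing date + 20 years → 20 November 2042.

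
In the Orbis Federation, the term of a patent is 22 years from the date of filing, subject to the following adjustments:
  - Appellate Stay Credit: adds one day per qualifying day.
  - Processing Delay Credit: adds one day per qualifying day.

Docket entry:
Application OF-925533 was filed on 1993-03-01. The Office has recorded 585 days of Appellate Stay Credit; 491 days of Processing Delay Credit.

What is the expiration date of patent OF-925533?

Base term: filing date + 22 years → 1 March 2015.
Appellate Stay Credit: +585 days → 6 October 2016.
Processing Delay Credit: +491 days → 9 February 2018.

2018-02-09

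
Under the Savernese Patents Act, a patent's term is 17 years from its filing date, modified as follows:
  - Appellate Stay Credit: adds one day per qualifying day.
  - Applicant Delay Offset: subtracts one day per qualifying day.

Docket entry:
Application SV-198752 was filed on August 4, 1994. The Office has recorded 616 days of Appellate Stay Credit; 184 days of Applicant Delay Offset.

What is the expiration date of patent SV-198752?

Base term: filing date + 17 years → 4 August 2011.
Appellate Stay Credit: +616 days → 11 April 2013.
Applicant Delay Offset: −184 days → 9 October 2012.

2012-10-09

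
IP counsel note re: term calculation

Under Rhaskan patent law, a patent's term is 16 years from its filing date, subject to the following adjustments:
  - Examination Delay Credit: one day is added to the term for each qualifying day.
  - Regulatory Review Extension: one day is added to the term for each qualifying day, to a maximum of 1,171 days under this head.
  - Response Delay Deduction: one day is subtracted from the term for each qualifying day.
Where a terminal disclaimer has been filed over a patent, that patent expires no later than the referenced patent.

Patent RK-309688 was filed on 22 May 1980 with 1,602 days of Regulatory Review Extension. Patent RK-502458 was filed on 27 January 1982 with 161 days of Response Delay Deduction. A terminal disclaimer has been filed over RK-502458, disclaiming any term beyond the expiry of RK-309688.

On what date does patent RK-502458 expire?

1997-08-19

Natural term of RK-502458:
  Base: filing + 16 years → 27 January 1998.
  Response Delay Deduction: −161 days → 19 August 1997.
Expiry of referenced patent RK-309688:
  Base: filing + 16 years → 22 May 1996.
  Regulatory Review Extension: 1602 days claimed exceeds the 1171-day cap, so +1171 days → 6 August 1999.
Terminal disclaimer: RK-502458 expires on the earlier of 19 August 1997 and 6 August 1999.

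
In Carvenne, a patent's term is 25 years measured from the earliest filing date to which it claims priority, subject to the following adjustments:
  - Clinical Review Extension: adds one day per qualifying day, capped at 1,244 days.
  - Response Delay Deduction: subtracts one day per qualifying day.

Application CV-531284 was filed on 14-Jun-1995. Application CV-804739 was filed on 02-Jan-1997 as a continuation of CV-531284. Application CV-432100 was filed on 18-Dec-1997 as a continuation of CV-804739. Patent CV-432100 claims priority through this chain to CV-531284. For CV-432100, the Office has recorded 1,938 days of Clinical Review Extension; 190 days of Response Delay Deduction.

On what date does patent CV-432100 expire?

2023-05-04

Earliest priority filing: 14 June 1995.
Base term: 14 June 1995 + 25 years → 14 June 2020.
Clinical Review Extension: 1938 days claimed exceeds the 1244-day cap, so +1244 days → 10 November 2023.
Response Delay Deduction: −190 days → 4 May 2023.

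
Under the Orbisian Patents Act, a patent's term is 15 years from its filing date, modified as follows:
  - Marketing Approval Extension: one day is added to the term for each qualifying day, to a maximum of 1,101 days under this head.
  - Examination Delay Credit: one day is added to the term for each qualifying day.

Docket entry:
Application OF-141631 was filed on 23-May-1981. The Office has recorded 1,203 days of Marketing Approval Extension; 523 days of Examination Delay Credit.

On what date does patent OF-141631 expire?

November 2, 2000

Base term: filing date + 15 years → 23 May 1996.
Marketing Approval Extension: 1203 days claimed exceeds the 1101-day cap, so +1101 days → 29 May 1999.
Examination Delay Credit: +523 days → 2 November 2000.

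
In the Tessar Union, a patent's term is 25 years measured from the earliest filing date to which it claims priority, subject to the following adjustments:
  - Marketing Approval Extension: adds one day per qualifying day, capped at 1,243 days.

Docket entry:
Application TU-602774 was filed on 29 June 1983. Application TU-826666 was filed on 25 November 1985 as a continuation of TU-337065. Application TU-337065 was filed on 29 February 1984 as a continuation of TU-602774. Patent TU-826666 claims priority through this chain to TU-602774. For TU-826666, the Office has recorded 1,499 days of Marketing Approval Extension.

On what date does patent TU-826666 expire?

Earliest priority filing: 29 June 1983.
Base term: 29 June 1983 + 25 years → 29 June 2008.
Marketing Approval Extension: 1499 days claimed exceeds the 1243-day cap, so +1243 days → 24 November 2011.

2011-11-24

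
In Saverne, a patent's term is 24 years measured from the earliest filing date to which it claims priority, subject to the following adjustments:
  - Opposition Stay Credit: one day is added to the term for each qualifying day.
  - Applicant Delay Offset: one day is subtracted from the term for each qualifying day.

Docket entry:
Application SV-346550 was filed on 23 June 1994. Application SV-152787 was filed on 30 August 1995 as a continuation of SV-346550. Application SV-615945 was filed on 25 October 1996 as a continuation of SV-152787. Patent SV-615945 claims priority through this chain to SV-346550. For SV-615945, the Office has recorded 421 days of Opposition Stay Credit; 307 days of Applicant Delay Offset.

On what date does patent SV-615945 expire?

Earliest priority filing: 23 June 1994.
Base term: 23 June 1994 + 24 years → 23 June 2018.
Opposition Stay Credit: +421 days → 18 August 2019.
Applicant Delay Offset: −307 days → 15 October 2018.

October 15, 2018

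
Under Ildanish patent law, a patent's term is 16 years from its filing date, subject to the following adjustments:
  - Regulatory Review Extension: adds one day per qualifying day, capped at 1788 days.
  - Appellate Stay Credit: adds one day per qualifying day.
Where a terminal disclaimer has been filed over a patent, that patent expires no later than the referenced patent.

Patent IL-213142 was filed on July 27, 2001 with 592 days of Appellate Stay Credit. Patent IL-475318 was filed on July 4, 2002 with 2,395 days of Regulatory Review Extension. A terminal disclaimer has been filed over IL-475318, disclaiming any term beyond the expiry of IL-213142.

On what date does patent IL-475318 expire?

March 11, 2019

Natural term of IL-475318:
  Base: filing + 16 years → 4 July 2018.
  Regulatory Review Extension: 2395 days claimed exceeds the 1788-day cap, so +1788 days → 27 May 2023.
Expiry of referenced patent IL-213142:
  Base: filing + 16 years → 27 July 2017.
  Appellate Stay Credit: +592 days → 11 March 2019.
Terminal disclaimer: IL-475318 expires on the earlier of 27 May 2023 and 11 March 2019.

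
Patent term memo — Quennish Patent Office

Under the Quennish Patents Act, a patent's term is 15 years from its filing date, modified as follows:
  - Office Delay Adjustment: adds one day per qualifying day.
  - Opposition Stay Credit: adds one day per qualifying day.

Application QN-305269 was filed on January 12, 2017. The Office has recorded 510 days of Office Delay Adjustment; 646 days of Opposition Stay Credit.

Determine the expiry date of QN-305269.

2035-03-13

Base term: filing date + 15 years → 12 January 2032.
Office Delay Adjustment: +510 days → 5 June 2033.
Opposition Stay Credit: +646 days → 13 March 2035.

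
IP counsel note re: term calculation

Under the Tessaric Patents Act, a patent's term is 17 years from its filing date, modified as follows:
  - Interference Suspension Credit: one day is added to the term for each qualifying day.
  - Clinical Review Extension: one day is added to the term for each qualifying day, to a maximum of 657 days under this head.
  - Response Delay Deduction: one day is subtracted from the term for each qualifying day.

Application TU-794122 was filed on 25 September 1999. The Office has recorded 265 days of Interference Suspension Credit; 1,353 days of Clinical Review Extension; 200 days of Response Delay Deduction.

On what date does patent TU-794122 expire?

September 17, 2018

Base term: filing date + 17 years → 25 September 2016.
Interference Suspension Credit: +265 days → 17 June 2017.
Clinical Review Extension: 1353 days claimed exceeds the 657-day cap, so +657 days → 5 April 2019.
Response Delay Deduction: −200 days → 17 September 2018.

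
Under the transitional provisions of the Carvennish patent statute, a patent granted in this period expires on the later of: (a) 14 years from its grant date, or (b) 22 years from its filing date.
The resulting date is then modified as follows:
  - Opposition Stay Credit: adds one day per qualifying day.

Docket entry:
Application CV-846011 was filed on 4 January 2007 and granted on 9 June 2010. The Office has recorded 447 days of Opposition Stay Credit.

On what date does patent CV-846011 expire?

2030-03-27

(a) grant + 14 years → 9 June 2024.
(b) filing + 22 years → 4 January 2029.
Later of the two: 4 January 2029.
Opposition Stay Credit: +447 days → 27 March 2030.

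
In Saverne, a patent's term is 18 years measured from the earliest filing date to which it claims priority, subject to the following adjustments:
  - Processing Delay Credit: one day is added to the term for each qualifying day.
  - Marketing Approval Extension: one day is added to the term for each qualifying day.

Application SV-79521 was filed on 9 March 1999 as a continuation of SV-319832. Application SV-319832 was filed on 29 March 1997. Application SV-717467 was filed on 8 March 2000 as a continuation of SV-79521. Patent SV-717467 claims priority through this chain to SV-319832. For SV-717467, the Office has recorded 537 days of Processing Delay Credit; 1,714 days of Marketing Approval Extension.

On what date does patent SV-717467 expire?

2021-05-27

Earliest priority filing: 29 March 1997.
Base term: 29 March 1997 + 18 years → 29 March 2015.
Processing Delay Credit: +537 days → 16 September 2016.
Marketing Approval Extension: +1714 days → 27 May 2021.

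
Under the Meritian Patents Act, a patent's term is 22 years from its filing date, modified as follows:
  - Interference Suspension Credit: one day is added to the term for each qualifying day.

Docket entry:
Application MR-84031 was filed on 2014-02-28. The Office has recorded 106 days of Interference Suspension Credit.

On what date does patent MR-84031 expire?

Base term: filing date + 22 years → 28 February 2036.
Interference Suspension Credit: +106 days → 13 June 2036.

June 13, 2036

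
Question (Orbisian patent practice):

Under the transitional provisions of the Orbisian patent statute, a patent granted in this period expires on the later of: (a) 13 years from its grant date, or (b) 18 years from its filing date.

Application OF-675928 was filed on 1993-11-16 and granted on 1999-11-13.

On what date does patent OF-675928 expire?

(a) grant + 13 years → 13 November 2012.
(b) filing + 18 years → 16 November 2011.
Later of the two: 13 November 2012.

2012-11-13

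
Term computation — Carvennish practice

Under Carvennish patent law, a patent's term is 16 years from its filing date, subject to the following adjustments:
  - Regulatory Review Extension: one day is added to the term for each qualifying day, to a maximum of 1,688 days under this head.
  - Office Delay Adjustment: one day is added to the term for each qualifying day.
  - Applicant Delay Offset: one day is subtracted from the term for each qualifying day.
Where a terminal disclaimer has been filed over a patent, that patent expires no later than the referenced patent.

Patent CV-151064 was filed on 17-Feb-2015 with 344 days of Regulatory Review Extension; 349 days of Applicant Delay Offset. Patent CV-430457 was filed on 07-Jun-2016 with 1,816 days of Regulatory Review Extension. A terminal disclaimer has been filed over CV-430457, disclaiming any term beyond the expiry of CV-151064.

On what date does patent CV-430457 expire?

Natural term of CV-430457:
  Base: filing + 16 years → 7 June 2032.
  Regulatory Review Extension: 1816 days claimed exceeds the 1688-day cap, so +1688 days → 20 January 2037.
Expiry of referenced patent CV-151064:
  Base: filing + 16 years → 17 February 2031.
  Regulatory Review Extension: 344 days (within the 1688-day cap) → +344 days → 27 January 2032.
  Applicant Delay Offset: −349 days → 12 February 2031.
Terminal disclaimer: CV-430457 expires on the earlier of 20 January 2037 and 12 February 2031.

2031-02-12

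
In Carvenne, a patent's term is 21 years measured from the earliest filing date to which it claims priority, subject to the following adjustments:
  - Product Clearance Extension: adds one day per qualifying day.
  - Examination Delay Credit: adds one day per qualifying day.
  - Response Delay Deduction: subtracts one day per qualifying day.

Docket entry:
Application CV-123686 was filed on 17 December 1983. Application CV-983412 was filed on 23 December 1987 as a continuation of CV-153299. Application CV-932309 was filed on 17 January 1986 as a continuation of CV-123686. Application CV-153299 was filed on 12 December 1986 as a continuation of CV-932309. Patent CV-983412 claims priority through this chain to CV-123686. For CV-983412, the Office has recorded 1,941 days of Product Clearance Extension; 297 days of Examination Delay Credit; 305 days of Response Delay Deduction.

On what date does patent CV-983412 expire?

April 3, 2010

Earliest priority filing: 17 December 1983.
Base term: 17 December 1983 + 21 years → 17 December 2004.
Product Clearance Extension: +1941 days → 11 April 2010.
Examination Delay Credit: +297 days → 2 February 2011.
Response Delay Deduction: −305 days → 3 April 2010.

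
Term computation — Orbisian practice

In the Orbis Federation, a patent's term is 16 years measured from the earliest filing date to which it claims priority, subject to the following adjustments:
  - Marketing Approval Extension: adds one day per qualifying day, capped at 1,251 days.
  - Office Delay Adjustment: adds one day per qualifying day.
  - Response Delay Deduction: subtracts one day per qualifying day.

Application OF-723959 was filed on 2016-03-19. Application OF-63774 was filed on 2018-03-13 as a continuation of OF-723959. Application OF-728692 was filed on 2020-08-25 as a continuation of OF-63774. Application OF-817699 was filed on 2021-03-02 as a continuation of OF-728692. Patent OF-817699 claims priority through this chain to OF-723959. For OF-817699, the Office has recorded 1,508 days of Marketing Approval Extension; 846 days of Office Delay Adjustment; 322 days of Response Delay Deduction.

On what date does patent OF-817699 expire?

Earliest priority filing: 19 March 2016.
Base term: 19 March 2016 + 16 years → 19 March 2032.
Marketing Approval Extension: 1508 days claimed exceeds the 1251-day cap, so +1251 days → 22 August 2035.
Office Delay Adjustment: +846 days → 15 December 2037.
Response Delay Deduction: −322 days → 27 January 2037.

2037-01-27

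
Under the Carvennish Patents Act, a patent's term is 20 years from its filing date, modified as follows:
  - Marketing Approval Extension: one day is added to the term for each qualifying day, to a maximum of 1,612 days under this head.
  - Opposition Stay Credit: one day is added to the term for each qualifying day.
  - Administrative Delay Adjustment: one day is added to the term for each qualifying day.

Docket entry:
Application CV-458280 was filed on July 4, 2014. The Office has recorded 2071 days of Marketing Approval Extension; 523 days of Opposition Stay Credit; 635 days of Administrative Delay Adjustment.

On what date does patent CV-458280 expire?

2042-02-02

Base term: filing date + 20 years → 4 July 2034.
Marketing Approval Extension: 2071 days claimed exceeds the 1612-day cap, so +1612 days → 2 December 2038.
Opposition Stay Credit: +523 days → 8 May 2040.
Administrative Delay Adjustment: +635 days → 2 February 2042.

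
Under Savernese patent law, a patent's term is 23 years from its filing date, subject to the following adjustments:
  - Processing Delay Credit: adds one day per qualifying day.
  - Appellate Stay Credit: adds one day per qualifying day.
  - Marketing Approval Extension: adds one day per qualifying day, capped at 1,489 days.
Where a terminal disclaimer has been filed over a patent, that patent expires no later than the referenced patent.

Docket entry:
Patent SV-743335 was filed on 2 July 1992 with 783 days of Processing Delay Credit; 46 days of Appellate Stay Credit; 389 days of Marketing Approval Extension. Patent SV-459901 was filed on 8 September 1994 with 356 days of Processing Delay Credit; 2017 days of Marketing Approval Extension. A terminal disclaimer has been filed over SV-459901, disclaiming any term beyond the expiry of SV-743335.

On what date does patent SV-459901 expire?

November 1, 2018

Natural term of SV-459901:
  Base: filing + 23 years → 8 September 2017.
  Processing Delay Credit: +356 days → 30 August 2018.
  Marketing Approval Extension: 2017 days claimed exceeds the 1489-day cap, so +1489 days → 27 September 2022.
Expiry of referenced patent SV-743335:
  Base: filing + 23 years → 2 July 2015.
  Processing Delay Credit: +783 days → 23 August 2017.
  Appellate Stay Credit: +46 days → 8 October 2017.
  Marketing Approval Extension: 389 days (within the 1489-day cap) → +389 days → 1 November 2018.
Terminal disclaimer: SV-459901 expires on the earlier of 27 September 2022 and 1 November 2018.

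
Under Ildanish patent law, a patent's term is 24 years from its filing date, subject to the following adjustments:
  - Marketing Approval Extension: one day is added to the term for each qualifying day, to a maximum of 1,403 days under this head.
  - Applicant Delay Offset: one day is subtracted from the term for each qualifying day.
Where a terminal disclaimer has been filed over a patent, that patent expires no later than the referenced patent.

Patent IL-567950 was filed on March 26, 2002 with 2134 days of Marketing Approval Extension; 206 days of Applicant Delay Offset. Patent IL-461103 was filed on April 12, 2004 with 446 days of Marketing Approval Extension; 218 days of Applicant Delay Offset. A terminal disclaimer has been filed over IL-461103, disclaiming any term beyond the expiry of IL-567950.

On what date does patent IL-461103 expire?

November 26, 2028

Natural term of IL-461103:
  Base: filing + 24 years → 12 April 2028.
  Marketing Approval Extension: 446 days (within the 1403-day cap) → +446 days → 2 July 2029.
  Applicant Delay Offset: −218 days → 26 November 2028.
Expiry of referenced patent IL-567950:
  Base: filing + 24 years → 26 March 2026.
  Marketing Approval Extension: 2134 days claimed exceeds the 1403-day cap, so +1403 days → 27 January 2030.
  Applicant Delay Offset: −206 days → 5 July 2029.
Terminal disclaimer: IL-461103 expires on the earlier of 26 November 2028 and 5 July 2029.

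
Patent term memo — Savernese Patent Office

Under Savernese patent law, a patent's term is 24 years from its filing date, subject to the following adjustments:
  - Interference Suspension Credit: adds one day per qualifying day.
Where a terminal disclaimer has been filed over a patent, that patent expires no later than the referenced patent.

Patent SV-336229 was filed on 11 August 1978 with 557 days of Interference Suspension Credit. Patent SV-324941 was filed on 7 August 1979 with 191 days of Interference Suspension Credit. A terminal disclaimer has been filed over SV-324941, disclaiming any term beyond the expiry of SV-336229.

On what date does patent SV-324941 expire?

2004-02-14

Natural term of SV-324941:
  Base: filing + 24 years → 7 August 2003.
  Interference Suspension Credit: +191 days → 14 February 2004.
Expiry of referenced patent SV-336229:
  Base: filing + 24 years → 11 August 2002.
  Interference Suspension Credit: +557 days → 19 February 2004.
Terminal disclaimer: SV-324941 expires on the earlier of 14 February 2004 and 19 February 2004.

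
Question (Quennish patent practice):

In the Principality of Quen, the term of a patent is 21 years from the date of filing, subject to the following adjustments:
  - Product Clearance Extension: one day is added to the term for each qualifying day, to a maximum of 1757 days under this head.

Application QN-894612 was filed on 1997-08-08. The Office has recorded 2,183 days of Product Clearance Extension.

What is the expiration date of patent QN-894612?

2023-05-31

Base term: filing date + 21 years → 8 August 2018.
Product Clearance Extension: 2183 days claimed exceeds the 1757-day cap, so +1757 days → 31 May 2023.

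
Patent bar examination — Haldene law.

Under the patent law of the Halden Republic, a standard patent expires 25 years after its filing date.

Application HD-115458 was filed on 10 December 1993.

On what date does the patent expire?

Filing date + 25 years → 10 December 2018.

2018-12-10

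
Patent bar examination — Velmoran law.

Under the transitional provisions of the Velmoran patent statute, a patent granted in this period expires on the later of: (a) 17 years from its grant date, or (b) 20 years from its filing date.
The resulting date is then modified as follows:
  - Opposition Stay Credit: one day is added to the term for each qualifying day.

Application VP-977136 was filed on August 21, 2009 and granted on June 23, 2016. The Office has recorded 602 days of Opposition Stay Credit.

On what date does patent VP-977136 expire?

February 15, 2035

(a) grant + 17 years → 23 June 2033.
(b) filing + 20 years → 21 August 2029.
Later of the two: 23 June 2033.
Opposition Stay Credit: +602 days → 15 February 2035.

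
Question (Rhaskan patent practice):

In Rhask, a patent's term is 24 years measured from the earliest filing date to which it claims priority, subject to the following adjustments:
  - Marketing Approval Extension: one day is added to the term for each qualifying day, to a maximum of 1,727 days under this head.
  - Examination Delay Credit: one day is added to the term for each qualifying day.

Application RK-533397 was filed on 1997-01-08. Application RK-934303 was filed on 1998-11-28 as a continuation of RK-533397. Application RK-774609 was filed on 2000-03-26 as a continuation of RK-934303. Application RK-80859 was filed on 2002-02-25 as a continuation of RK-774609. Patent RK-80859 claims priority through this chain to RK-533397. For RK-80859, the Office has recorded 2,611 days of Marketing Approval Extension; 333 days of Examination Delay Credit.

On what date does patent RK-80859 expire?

2026-08-30

Earliest priority filing: 8 January 1997.
Base term: 8 January 1997 + 24 years → 8 January 2021.
Marketing Approval Extension: 2611 days claimed exceeds the 1727-day cap, so +1727 days → 1 October 2025.
Examination Delay Credit: +333 days → 30 August 2026.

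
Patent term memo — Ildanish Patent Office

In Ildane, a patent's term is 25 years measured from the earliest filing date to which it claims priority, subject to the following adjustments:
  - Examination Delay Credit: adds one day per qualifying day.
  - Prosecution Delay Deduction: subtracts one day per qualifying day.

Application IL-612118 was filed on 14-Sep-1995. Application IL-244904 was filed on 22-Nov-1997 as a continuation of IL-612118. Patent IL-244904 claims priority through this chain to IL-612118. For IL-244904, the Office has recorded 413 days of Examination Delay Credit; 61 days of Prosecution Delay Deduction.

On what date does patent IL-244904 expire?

September 1, 2021

Earliest priority filing: 14 September 1995.
Base term: 14 September 1995 + 25 years → 14 September 2020.
Examination Delay Credit: +413 days → 1 November 2021.
Prosecution Delay Deduction: −61 days → 1 September 2021.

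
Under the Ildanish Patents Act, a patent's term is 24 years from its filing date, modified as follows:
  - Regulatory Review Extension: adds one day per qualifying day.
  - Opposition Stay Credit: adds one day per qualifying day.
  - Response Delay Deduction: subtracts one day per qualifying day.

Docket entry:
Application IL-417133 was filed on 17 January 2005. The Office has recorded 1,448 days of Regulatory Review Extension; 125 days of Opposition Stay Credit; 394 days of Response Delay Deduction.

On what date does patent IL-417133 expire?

2032-04-10

Base term: filing date + 24 years → 17 January 2029.
Regulatory Review Extension: +1448 days → 4 January 2033.
Opposition Stay Credit: +125 days → 9 May 2033.
Response Delay Deduction: −394 days → 10 April 2032.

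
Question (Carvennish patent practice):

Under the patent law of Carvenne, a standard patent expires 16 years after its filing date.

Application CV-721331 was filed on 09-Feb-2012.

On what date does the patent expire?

February 9, 2028

Filing date + 16 years → 9 February 2028.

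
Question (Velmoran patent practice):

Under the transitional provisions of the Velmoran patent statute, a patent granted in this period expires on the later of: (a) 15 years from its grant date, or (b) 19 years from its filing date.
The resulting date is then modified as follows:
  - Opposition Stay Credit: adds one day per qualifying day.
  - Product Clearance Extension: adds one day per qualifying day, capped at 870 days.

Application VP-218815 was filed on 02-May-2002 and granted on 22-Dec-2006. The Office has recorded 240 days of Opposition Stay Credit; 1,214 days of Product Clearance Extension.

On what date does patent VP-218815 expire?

January 5, 2025

(a) grant + 15 years → 22 December 2021.
(b) filing + 19 years → 2 May 2021.
Later of the two: 22 December 2021.
Opposition Stay Credit: +240 days → 19 August 2022.
Product Clearance Extension: 1214 days claimed exceeds the 870-day cap, so +870 days → 5 January 2025.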